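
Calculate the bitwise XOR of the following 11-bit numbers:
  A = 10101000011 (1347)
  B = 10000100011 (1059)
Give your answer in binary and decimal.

Apply ^ to each column (1 where bits differ):
  10101000011
^ 10000100011
-------------
  00101100000

Answer: 00101100000 (352)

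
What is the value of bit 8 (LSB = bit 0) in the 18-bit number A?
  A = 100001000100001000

Bit 8 is the 9th from the right.
  100001000100001000
           ^
That bit is 1.

Answer: 1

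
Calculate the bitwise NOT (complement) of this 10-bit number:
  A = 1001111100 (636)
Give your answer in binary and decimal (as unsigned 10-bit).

Flip each bit (0->1, 1->0):
  1001111100
  0110000011

Answer: 0110000011 (387)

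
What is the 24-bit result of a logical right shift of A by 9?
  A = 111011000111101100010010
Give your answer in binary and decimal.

Logical shift right by 9: drop the bottom 9 bit(s), prepend 9 zero(s) on the left.
  111011000111101100010010  ->  keep [111011000111101], discard [100010010], prepend 000000000
= 000000000111011000111101

Answer: 000000000111011000111101 (30269)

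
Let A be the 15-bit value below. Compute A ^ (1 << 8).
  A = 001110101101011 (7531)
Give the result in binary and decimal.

Mask = 1 << 8 = 000000100000000
Bit 8 of A is 1; XOR with the mask flips it to 0.
  001110101101011
^ 000000100000000
-----------------
  001110001101011

Answer: 001110001101011 (7275)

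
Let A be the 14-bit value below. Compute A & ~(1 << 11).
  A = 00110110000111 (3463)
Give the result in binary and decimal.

Mask = ~(1 << 11) = 11011111111111
Bit 11 of A is 1, so AND-ing with the mask clears it to 0.
  00110110000111
& 11011111111111
----------------
  00010110000111

Answer: 00010110000111 (1415)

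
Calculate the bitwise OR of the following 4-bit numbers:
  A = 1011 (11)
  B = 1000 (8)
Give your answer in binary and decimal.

Apply | to each column (1 where either bit is 1):
  1011
| 1000
------
  1011

Answer: 1011 (11)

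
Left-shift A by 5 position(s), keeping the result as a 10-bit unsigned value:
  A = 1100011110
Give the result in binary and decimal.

Shift left by 5: drop the top 5 bit(s), append 5 zero(s) on the right.
  1100011110  ->  discard [11000], keep [11110], append 00000
= 1111000000

Answer: 1111000000 (960)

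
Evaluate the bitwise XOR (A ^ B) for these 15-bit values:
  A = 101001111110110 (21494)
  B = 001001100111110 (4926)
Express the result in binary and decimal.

Apply ^ to each column (1 where bits differ):
  101001111110110
^ 001001100111110
-----------------
  100000011001000

Answer: 100000011001000 (16584)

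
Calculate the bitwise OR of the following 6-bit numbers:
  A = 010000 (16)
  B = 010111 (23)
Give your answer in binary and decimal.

Apply | to each column (1 where either bit is 1):
  010000
| 010111
--------
  010111

Answer: 010111 (23)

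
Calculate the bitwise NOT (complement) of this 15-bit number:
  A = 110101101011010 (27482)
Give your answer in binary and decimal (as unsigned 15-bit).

Flip each bit (0->1, 1->0):
  110101101011010
  001010010100101

Answer: 001010010100101 (5285)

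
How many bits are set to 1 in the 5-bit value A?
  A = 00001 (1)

00001
1-bits at positions (from bit 0 = LSB): 0
Count = 1

Answer: 1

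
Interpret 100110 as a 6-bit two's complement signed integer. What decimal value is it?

MSB is 1, so the value is negative. Find the magnitude:
1. Invert bits:  011001
2. Add 1:        011010  = 26
3. Apply sign:   -26

Answer: -26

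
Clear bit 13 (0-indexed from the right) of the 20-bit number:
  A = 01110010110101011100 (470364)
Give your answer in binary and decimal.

Mask = ~(1 << 13) = 11111101111111111111
Bit 13 of A is 1, so AND-ing with the mask clears it to 0.
  01110010110101011100
& 11111101111111111111
----------------------
  01110000110101011100

Answer: 01110000110101011100 (462172)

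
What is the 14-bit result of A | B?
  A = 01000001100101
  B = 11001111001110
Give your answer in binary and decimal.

Apply | to each column (1 where either bit is 1):
  01000001100101
| 11001111001110
----------------
  11001111101111

Answer: 11001111101111 (13295)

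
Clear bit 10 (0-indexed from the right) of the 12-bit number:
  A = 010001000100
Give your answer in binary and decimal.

Mask = ~(1 << 10) = 101111111111
Bit 10 of A is 1, so AND-ing with the mask clears it to 0.
  010001000100
& 101111111111
--------------
  000001000100

Answer: 000001000100 (68)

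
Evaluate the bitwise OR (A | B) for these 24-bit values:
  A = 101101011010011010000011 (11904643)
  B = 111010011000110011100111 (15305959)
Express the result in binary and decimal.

Apply | to each column (1 where either bit is 1):
  101101011010011010000011
| 111010011000110011100111
--------------------------
  111111011010111011100111

Answer: 111111011010111011100111 (16625383)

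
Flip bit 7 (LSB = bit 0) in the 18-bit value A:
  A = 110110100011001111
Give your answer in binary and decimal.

Mask = 1 << 7 = 000000000010000000
Bit 7 of A is 1; XOR with the mask flips it to 0.
  110110100011001111
^ 000000000010000000
--------------------
  110110100001001111

Answer: 110110100001001111 (223311)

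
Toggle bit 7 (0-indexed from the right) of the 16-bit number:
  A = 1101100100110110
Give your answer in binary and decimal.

Mask = 1 << 7 = 0000000010000000
Bit 7 of A is 0; XOR with the mask flips it to 1.
  1101100100110110
^ 0000000010000000
------------------
  1101100110110110

Answer: 1101100110110110 (55734)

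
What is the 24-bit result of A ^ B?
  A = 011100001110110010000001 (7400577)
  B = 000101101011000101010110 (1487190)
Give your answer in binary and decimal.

Apply ^ to each column (1 where bits differ):
  011100001110110010000001
^ 000101101011000101010110
--------------------------
  011001100101110111010111

Answer: 011001100101110111010111 (6708695)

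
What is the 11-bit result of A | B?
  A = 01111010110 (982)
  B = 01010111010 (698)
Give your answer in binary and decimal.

Apply | to each column (1 where either bit is 1):
  01111010110
| 01010111010
-------------
  01111111110

Answer: 01111111110 (1022)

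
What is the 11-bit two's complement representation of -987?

1. Binary of +987:  01111011011
2. Invert bits:     10000100100
3. Add 1:           10000100101

Answer: 10000100101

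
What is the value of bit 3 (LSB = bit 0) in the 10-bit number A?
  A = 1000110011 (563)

Bit 3 is the 4th from the right.
  1000110011
        ^
That bit is 0.

Answer: 0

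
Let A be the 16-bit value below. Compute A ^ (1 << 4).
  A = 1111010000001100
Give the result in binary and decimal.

Mask = 1 << 4 = 0000000000010000
Bit 4 of A is 0; XOR with the mask flips it to 1.
  1111010000001100
^ 0000000000010000
------------------
  1111010000011100

Answer: 1111010000011100 (62492)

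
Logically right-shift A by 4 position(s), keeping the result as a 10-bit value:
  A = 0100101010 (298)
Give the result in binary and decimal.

Logical shift right by 4: drop the bottom 4 bit(s), prepend 4 zero(s) on the left.
  0100101010  ->  keep [010010], discard [1010], prepend 0000
= 0000010010

Answer: 0000010010 (18)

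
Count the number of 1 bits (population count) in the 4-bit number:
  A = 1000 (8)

1000
1-bits at positions (from bit 0 = LSB): 3
Count = 1

Answer: 1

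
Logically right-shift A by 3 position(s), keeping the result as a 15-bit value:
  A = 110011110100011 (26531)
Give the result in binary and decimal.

Logical shift right by 3: drop the bottom 3 bit(s), prepend 3 zero(s) on the left.
  110011110100011  ->  keep [110011110100], discard [011], prepend 000
= 000110011110100

Answer: 000110011110100 (3316)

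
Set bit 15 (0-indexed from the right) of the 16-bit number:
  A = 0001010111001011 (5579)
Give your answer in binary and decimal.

Mask = 1 << 15 = 1000000000000000
Bit 15 of A is 0, so OR-ing with the mask flips it to 1.
  0001010111001011
| 1000000000000000
------------------
  1001010111001011

Answer: 1001010111001011 (38347)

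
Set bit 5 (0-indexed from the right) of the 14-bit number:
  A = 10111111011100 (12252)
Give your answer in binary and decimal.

Mask = 1 << 5 = 00000000100000
Bit 5 of A is 0, so OR-ing with the mask flips it to 1.
  10111111011100
| 00000000100000
----------------
  10111111111100

Answer: 10111111111100 (12284)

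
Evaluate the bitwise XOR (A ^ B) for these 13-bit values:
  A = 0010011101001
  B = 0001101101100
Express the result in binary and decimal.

Apply ^ to each column (1 where bits differ):
  0010011101001
^ 0001101101100
---------------
  0011110000101

Answer: 0011110000101 (1925)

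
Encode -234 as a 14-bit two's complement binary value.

1. Binary of +234:  00000011101010
2. Invert bits:     11111100010101
3. Add 1:           11111100010110

Answer: 11111100010110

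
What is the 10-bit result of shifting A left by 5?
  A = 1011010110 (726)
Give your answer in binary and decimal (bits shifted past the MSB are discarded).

Shift left by 5: drop the top 5 bit(s), append 5 zero(s) on the right.
  1011010110  ->  discard [10110], keep [10110], append 00000
= 1011000000

Answer: 1011000000 (704)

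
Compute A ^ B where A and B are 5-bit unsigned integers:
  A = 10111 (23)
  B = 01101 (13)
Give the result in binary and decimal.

Apply ^ to each column (1 where bits differ):
  10111
^ 01101
-------
  11010

Answer: 11010 (26)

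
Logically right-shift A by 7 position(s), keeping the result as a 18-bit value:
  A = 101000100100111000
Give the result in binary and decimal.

Logical shift right by 7: drop the bottom 7 bit(s), prepend 7 zero(s) on the left.
  101000100100111000  ->  keep [10100010010], discard [0111000], prepend 0000000
= 000000010100010010

Answer: 000000010100010010 (1298)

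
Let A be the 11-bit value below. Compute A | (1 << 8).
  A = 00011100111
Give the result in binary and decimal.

Mask = 1 << 8 = 00100000000
Bit 8 of A is 0, so OR-ing with the mask flips it to 1.
  00011100111
| 00100000000
-------------
  00111100111

Answer: 00111100111 (487)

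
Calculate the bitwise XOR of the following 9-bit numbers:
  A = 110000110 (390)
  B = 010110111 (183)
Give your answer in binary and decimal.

Apply ^ to each column (1 where bits differ):
  110000110
^ 010110111
-----------
  100110001

Answer: 100110001 (305)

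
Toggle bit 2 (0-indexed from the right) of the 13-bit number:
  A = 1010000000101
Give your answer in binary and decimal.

Mask = 1 << 2 = 0000000000100
Bit 2 of A is 1; XOR with the mask flips it to 0.
  1010000000101
^ 0000000000100
---------------
  1010000000001

Answer: 1010000000001 (5121)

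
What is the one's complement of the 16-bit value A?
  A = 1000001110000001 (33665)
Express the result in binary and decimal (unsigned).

Flip each bit (0->1, 1->0):
  1000001110000001
  0111110001111110

Answer: 0111110001111110 (31870)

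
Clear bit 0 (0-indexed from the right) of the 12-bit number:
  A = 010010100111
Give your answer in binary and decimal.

Mask = ~(1 << 0) = 111111111110
Bit 0 of A is 1, so AND-ing with the mask clears it to 0.
  010010100111
& 111111111110
--------------
  010010100110

Answer: 010010100110 (1190)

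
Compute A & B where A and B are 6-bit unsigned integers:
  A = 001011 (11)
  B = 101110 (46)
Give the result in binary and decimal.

Apply & to each column (1 only where both bits are 1):
  001011
& 101110
--------
  001010

Answer: 001010 (10)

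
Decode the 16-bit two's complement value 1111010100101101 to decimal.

MSB is 1, so the value is negative. Find the magnitude:
1. Invert bits:  0000101011010010
2. Add 1:        0000101011010011  = 2771
3. Apply sign:   -2771

Answer: -2771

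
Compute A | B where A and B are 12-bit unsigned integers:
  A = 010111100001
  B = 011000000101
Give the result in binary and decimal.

Apply | to each column (1 where either bit is 1):
  010111100001
| 011000000101
--------------
  011111100101

Answer: 011111100101 (2021)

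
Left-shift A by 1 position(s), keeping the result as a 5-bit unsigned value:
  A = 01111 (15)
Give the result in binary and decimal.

Shift left by 1: drop the top 1 bit(s), append 1 zero(s) on the right.
  01111  ->  discard [0], keep [1111], append 0
= 11110

Answer: 11110 (30)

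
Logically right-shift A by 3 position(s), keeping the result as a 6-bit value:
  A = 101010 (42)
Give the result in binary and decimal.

Logical shift right by 3: drop the bottom 3 bit(s), prepend 3 zero(s) on the left.
  101010  ->  keep [101], discard [010], prepend 000
= 000101

Answer: 000101 (5)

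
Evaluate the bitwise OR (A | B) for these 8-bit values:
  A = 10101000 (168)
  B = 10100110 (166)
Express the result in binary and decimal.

Apply | to each column (1 where either bit is 1):
  10101000
| 10100110
----------
  10101110

Answer: 10101110 (174)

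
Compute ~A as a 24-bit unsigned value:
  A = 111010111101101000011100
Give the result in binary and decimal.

Flip each bit (0->1, 1->0):
  111010111101101000011100
  000101000010010111100011

Answer: 000101000010010111100011 (1320419)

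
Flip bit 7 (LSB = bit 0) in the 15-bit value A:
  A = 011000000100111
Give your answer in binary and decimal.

Mask = 1 << 7 = 000000010000000
Bit 7 of A is 0; XOR with the mask flips it to 1.
  011000000100111
^ 000000010000000
-----------------
  011000010100111

Answer: 011000010100111 (12455)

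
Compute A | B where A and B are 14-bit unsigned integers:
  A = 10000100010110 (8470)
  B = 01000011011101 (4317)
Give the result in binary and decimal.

Apply | to each column (1 where either bit is 1):
  10000100010110
| 01000011011101
----------------
  11000111011111

Answer: 11000111011111 (12767)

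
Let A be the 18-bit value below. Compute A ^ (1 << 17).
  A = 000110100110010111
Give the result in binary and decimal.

Mask = 1 << 17 = 100000000000000000
Bit 17 of A is 0; XOR with the mask flips it to 1.
  000110100110010111
^ 100000000000000000
--------------------
  100110100110010111

Answer: 100110100110010111 (158103)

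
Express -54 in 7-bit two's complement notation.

1. Binary of +54:  0110110
2. Invert bits:     1001001
3. Add 1:           1001010

Answer: 1001010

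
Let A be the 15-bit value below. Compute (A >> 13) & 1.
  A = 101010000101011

Bit 13 is the 14th from the right.
  101010000101011
   ^
That bit is 0.

Answer: 0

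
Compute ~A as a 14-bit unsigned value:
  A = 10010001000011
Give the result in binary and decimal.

Flip each bit (0->1, 1->0):
  10010001000011
  01101110111100

Answer: 01101110111100 (7100)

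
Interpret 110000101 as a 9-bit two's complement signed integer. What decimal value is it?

MSB is 1, so the value is negative. Find the magnitude:
1. Invert bits:  001111010
2. Add 1:        001111011  = 123
3. Apply sign:   -123

Answer: -123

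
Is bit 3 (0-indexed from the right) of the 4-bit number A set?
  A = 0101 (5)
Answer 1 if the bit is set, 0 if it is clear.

Bit 3 is the 4th from the right.
  0101
  ^
That bit is 0.

Answer: 0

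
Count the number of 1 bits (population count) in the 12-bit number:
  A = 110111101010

110111101010
1-bits at positions (from bit 0 = LSB): 1, 3, 5, 6, 7, 8, 10, 11
Count = 8

Answer: 8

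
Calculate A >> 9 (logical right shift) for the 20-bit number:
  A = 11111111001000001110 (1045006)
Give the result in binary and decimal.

Logical shift right by 9: drop the bottom 9 bit(s), prepend 9 zero(s) on the left.
  11111111001000001110  ->  keep [11111111001], discard [000001110], prepend 000000000
= 00000000011111111001

Answer: 00000000011111111001 (2041)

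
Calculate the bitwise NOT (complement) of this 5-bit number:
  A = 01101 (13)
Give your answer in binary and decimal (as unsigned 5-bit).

Flip each bit (0->1, 1->0):
  01101
  10010

Answer: 10010 (18)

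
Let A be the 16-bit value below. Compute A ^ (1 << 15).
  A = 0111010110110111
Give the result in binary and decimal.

Mask = 1 << 15 = 1000000000000000
Bit 15 of A is 0; XOR with the mask flips it to 1.
  0111010110110111
^ 1000000000000000
------------------
  1111010110110111

Answer: 1111010110110111 (62903)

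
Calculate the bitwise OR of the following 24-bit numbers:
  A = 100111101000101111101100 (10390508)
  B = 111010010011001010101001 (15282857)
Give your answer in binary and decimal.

Apply | to each column (1 where either bit is 1):
  100111101000101111101100
| 111010010011001010101001
--------------------------
  111111111011101111101101

Answer: 111111111011101111101101 (16759789)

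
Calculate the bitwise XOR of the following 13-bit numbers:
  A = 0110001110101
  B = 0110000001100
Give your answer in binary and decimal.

Apply ^ to each column (1 where bits differ):
  0110001110101
^ 0110000001100
---------------
  0000001111001

Answer: 0000001111001 (121)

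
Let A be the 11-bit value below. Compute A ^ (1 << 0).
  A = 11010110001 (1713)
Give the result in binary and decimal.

Mask = 1 << 0 = 00000000001
Bit 0 of A is 1; XOR with the mask flips it to 0.
  11010110001
^ 00000000001
-------------
  11010110000

Answer: 11010110000 (1712)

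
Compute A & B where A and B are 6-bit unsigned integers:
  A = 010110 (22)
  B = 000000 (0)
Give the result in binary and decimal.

Apply & to each column (1 only where both bits are 1):
  010110
& 000000
--------
  000000

Answer: 000000 (0)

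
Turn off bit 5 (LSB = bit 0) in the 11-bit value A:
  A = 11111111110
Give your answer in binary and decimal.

Mask = ~(1 << 5) = 11111011111
Bit 5 of A is 1, so AND-ing with the mask clears it to 0.
  11111111110
& 11111011111
-------------
  11111011110

Answer: 11111011110 (2014)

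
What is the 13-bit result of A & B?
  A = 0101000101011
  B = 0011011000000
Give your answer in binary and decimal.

Apply & to each column (1 only where both bits are 1):
  0101000101011
& 0011011000000
---------------
  0001000000000

Answer: 0001000000000 (512)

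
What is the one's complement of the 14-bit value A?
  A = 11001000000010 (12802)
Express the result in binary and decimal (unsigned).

Flip each bit (0->1, 1->0):
  11001000000010
  00110111111101

Answer: 00110111111101 (3581)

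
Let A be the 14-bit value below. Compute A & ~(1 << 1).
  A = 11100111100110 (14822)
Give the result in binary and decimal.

Mask = ~(1 << 1) = 11111111111101
Bit 1 of A is 1, so AND-ing with the mask clears it to 0.
  11100111100110
& 11111111111101
----------------
  11100111100100

Answer: 11100111100100 (14820)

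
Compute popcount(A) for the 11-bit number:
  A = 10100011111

10100011111
1-bits at positions (from bit 0 = LSB): 0, 1, 2, 3, 4, 8, 10
Count = 7

Answer: 7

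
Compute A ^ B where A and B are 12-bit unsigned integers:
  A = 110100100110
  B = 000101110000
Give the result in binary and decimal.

Apply ^ to each column (1 where bits differ):
  110100100110
^ 000101110000
--------------
  110001010110

Answer: 110001010110 (3158)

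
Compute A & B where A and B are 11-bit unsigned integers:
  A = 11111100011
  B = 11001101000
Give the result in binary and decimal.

Apply & to each column (1 only where both bits are 1):
  11111100011
& 11001101000
-------------
  11001100000

Answer: 11001100000 (1632)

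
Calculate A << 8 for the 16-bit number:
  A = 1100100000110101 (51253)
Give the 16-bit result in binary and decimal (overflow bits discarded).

Shift left by 8: drop the top 8 bit(s), append 8 zero(s) on the right.
  1100100000110101  ->  discard [11001000], keep [00110101], append 00000000
= 0011010100000000

Answer: 0011010100000000 (13568)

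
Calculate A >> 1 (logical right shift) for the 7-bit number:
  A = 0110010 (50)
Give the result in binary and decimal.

Logical shift right by 1: drop the bottom 1 bit(s), prepend 1 zero(s) on the left.
  0110010  ->  keep [011001], discard [0], prepend 0
= 0011001

Answer: 0011001 (25)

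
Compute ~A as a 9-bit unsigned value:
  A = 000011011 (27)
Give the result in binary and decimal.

Flip each bit (0->1, 1->0):
  000011011
  111100100

Answer: 111100100 (484)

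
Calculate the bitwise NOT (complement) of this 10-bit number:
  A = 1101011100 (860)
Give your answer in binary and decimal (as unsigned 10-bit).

Flip each bit (0->1, 1->0):
  1101011100
  0010100011

Answer: 0010100011 (163)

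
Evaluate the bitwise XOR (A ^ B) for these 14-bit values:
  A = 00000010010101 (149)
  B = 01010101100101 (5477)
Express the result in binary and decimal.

Apply ^ to each column (1 where bits differ):
  00000010010101
^ 01010101100101
----------------
  01010111110000

Answer: 01010111110000 (5616)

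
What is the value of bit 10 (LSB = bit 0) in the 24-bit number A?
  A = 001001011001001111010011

Bit 10 is the 11th from the right.
  001001011001001111010011
               ^
That bit is 0.

Answer: 0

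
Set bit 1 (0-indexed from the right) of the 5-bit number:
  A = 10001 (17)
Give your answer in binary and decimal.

Mask = 1 << 1 = 00010
Bit 1 of A is 0, so OR-ing with the mask flips it to 1.
  10001
| 00010
-------
  10011

Answer: 10011 (19)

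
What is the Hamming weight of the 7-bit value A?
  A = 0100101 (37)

0100101
1-bits at positions (from bit 0 = LSB): 0, 2, 5
Count = 3

Answer: 3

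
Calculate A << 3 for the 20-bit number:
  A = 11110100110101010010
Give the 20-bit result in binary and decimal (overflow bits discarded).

Shift left by 3: drop the top 3 bit(s), append 3 zero(s) on the right.
  11110100110101010010  ->  discard [111], keep [10100110101010010], append 000
= 10100110101010010000

Answer: 10100110101010010000 (682640)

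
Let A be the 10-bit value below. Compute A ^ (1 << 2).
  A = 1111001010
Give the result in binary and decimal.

Mask = 1 << 2 = 0000000100
Bit 2 of A is 0; XOR with the mask flips it to 1.
  1111001010
^ 0000000100
------------
  1111001110

Answer: 1111001110 (974)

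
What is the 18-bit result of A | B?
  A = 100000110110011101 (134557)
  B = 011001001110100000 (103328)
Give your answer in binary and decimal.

Apply | to each column (1 where either bit is 1):
  100000110110011101
| 011001001110100000
--------------------
  111001111110111101

Answer: 111001111110111101 (237501)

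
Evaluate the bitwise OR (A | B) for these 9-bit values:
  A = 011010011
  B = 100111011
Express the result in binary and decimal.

Apply | to each column (1 where either bit is 1):
  011010011
| 100111011
-----------
  111111011

Answer: 111111011 (507)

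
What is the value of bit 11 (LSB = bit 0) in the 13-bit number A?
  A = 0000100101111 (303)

Bit 11 is the 12th from the right.
  0000100101111
   ^
That bit is 0.

Answer: 0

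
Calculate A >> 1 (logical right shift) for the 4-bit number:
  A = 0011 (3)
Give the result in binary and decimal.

Logical shift right by 1: drop the bottom 1 bit(s), prepend 1 zero(s) on the left.
  0011  ->  keep [001], discard [1], prepend 0
= 0001

Answer: 0001 (1)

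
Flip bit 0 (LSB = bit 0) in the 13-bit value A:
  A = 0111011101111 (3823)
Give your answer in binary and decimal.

Mask = 1 << 0 = 0000000000001
Bit 0 of A is 1; XOR with the mask flips it to 0.
  0111011101111
^ 0000000000001
---------------
  0111011101110

Answer: 0111011101110 (3822)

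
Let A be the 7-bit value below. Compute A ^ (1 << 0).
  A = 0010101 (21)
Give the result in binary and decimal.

Mask = 1 << 0 = 0000001
Bit 0 of A is 1; XOR with the mask flips it to 0.
  0010101
^ 0000001
---------
  0010100

Answer: 0010100 (20)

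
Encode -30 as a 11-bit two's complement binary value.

1. Binary of +30:  00000011110
2. Invert bits:     11111100001
3. Add 1:           11111100010

Answer: 11111100010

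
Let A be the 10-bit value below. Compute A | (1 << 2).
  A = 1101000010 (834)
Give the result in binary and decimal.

Mask = 1 << 2 = 0000000100
Bit 2 of A is 0, so OR-ing with the mask flips it to 1.
  1101000010
| 0000000100
------------
  1101000110

Answer: 1101000110 (838)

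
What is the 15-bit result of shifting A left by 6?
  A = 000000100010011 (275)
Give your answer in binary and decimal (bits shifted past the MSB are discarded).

Shift left by 6: drop the top 6 bit(s), append 6 zero(s) on the right.
  000000100010011  ->  discard [000000], keep [100010011], append 000000
= 100010011000000

Answer: 100010011000000 (17600)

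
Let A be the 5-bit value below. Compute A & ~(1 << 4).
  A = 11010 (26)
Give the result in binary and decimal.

Mask = ~(1 << 4) = 01111
Bit 4 of A is 1, so AND-ing with the mask clears it to 0.
  11010
& 01111
-------
  01010

Answer: 01010 (10)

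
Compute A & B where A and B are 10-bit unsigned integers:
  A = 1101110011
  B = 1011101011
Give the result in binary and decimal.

Apply & to each column (1 only where both bits are 1):
  1101110011
& 1011101011
------------
  1001100011

Answer: 1001100011 (611)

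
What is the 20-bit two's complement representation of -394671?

1. Binary of +394671:  01100000010110101111
2. Invert bits:     10011111101001010000
3. Add 1:           10011111101001010001

Answer: 10011111101001010001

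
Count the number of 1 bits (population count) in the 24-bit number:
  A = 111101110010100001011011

111101110010100001011011
1-bits at positions (from bit 0 = LSB): 0, 1, 3, 4, 6, 11, 13, 16, 17, 18, 20, 21, 22, 23
Count = 14

Answer: 14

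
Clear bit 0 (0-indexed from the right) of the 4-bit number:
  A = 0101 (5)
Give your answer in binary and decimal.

Mask = ~(1 << 0) = 1110
Bit 0 of A is 1, so AND-ing with the mask clears it to 0.
  0101
& 1110
------
  0100

Answer: 0100 (4)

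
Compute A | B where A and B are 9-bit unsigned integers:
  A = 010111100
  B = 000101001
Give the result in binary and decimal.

Apply | to each column (1 where either bit is 1):
  010111100
| 000101001
-----------
  010111101

Answer: 010111101 (189)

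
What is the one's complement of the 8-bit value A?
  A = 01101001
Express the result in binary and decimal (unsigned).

Flip each bit (0->1, 1->0):
  01101001
  10010110

Answer: 10010110 (150)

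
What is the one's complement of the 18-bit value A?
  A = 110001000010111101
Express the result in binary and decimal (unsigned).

Flip each bit (0->1, 1->0):
  110001000010111101
  001110111101000010

Answer: 001110111101000010 (61250)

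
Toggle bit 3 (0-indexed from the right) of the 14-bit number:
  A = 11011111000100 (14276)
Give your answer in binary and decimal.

Mask = 1 << 3 = 00000000001000
Bit 3 of A is 0; XOR with the mask flips it to 1.
  11011111000100
^ 00000000001000
----------------
  11011111001100

Answer: 11011111001100 (14284)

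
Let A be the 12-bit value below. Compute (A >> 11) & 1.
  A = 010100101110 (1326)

Bit 11 is the 12th from the right.
  010100101110
  ^
That bit is 0.

Answer: 0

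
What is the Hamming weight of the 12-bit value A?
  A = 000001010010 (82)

000001010010
1-bits at positions (from bit 0 = LSB): 1, 4, 6
Count = 3

Answer: 3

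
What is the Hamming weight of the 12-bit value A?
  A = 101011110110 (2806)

101011110110
1-bits at positions (from bit 0 = LSB): 1, 2, 4, 5, 6, 7, 9, 11
Count = 8

Answer: 8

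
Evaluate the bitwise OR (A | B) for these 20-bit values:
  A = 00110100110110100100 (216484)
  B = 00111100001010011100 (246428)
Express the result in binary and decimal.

Apply | to each column (1 where either bit is 1):
  00110100110110100100
| 00111100001010011100
----------------------
  00111100111110111100

Answer: 00111100111110111100 (249788)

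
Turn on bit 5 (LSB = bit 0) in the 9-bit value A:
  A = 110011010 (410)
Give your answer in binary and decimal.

Mask = 1 << 5 = 000100000
Bit 5 of A is 0, so OR-ing with the mask flips it to 1.
  110011010
| 000100000
-----------
  110111010

Answer: 110111010 (442)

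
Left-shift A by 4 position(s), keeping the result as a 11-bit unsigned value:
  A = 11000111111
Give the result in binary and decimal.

Shift left by 4: drop the top 4 bit(s), append 4 zero(s) on the right.
  11000111111  ->  discard [1100], keep [0111111], append 0000
= 01111110000

Answer: 01111110000 (1008)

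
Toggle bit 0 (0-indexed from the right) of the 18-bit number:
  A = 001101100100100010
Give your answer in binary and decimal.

Mask = 1 << 0 = 000000000000000001
Bit 0 of A is 0; XOR with the mask flips it to 1.
  001101100100100010
^ 000000000000000001
--------------------
  001101100100100011

Answer: 001101100100100011 (55587)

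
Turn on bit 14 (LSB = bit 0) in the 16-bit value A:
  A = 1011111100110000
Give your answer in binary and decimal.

Mask = 1 << 14 = 0100000000000000
Bit 14 of A is 0, so OR-ing with the mask flips it to 1.
  1011111100110000
| 0100000000000000
------------------
  1111111100110000

Answer: 1111111100110000 (65328)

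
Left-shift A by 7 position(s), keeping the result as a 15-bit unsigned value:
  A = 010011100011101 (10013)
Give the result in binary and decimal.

Shift left by 7: drop the top 7 bit(s), append 7 zero(s) on the right.
  010011100011101  ->  discard [0100111], keep [00011101], append 0000000
= 000111010000000

Answer: 000111010000000 (3712)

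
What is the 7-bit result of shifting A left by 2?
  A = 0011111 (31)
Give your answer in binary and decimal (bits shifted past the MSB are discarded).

Shift left by 2: drop the top 2 bit(s), append 2 zero(s) on the right.
  0011111  ->  discard [00], keep [11111], append 00
= 1111100

Answer: 1111100 (124)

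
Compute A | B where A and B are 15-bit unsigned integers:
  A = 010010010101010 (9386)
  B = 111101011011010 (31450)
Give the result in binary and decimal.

Apply | to each column (1 where either bit is 1):
  010010010101010
| 111101011011010
-----------------
  111111011111010

Answer: 111111011111010 (32506)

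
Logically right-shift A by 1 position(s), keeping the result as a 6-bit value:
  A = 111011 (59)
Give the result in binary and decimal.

Logical shift right by 1: drop the bottom 1 bit(s), prepend 1 zero(s) on the left.
  111011  ->  keep [11101], discard [1], prepend 0
= 011101

Answer: 011101 (29)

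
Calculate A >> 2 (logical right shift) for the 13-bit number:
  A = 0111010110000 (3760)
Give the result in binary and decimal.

Logical shift right by 2: drop the bottom 2 bit(s), prepend 2 zero(s) on the left.
  0111010110000  ->  keep [01110101100], discard [00], prepend 00
= 0001110101100

Answer: 0001110101100 (940)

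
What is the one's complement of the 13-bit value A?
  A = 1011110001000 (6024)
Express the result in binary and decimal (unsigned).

Flip each bit (0->1, 1->0):
  1011110001000
  0100001110111

Answer: 0100001110111 (2167)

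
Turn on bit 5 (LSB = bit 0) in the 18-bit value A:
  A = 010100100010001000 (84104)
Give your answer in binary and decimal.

Mask = 1 << 5 = 000000000000100000
Bit 5 of A is 0, so OR-ing with the mask flips it to 1.
  010100100010001000
| 000000000000100000
--------------------
  010100100010101000

Answer: 010100100010101000 (84136)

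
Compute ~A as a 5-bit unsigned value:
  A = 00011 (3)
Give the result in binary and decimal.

Flip each bit (0->1, 1->0):
  00011
  11100

Answer: 11100 (28)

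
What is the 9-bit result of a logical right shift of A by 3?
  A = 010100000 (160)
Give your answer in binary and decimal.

Logical shift right by 3: drop the bottom 3 bit(s), prepend 3 zero(s) on the left.
  010100000  ->  keep [010100], discard [000], prepend 000
= 000010100

Answer: 000010100 (20)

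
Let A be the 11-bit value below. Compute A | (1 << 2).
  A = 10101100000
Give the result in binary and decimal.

Mask = 1 << 2 = 00000000100
Bit 2 of A is 0, so OR-ing with the mask flips it to 1.
  10101100000
| 00000000100
-------------
  10101100100

Answer: 10101100100 (1380)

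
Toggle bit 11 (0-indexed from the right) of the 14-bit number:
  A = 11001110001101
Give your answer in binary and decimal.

Mask = 1 << 11 = 00100000000000
Bit 11 of A is 0; XOR with the mask flips it to 1.
  11001110001101
^ 00100000000000
----------------
  11101110001101

Answer: 11101110001101 (15245)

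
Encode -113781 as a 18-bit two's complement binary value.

1. Binary of +113781:  011011110001110101
2. Invert bits:     100100001110001010
3. Add 1:           100100001110001011

Answer: 100100001110001011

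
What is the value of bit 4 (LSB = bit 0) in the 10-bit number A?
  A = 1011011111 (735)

Bit 4 is the 5th from the right.
  1011011111
       ^
That bit is 1.

Answer: 1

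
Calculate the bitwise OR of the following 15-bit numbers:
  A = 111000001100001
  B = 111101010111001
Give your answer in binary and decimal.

Apply | to each column (1 where either bit is 1):
  111000001100001
| 111101010111001
-----------------
  111101011111001

Answer: 111101011111001 (31481)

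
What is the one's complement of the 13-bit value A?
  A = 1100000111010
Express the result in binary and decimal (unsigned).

Flip each bit (0->1, 1->0):
  1100000111010
  0011111000101

Answer: 0011111000101 (1989)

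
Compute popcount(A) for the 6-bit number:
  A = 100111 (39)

100111
1-bits at positions (from bit 0 = LSB): 0, 1, 2, 5
Count = 4

Answer: 4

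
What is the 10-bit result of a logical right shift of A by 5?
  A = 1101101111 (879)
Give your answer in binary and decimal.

Logical shift right by 5: drop the bottom 5 bit(s), prepend 5 zero(s) on the left.
  1101101111  ->  keep [11011], discard [01111], prepend 00000
= 0000011011

Answer: 0000011011 (27)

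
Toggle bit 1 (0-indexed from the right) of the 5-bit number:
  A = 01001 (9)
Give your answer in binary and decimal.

Mask = 1 << 1 = 00010
Bit 1 of A is 0; XOR with the mask flips it to 1.
  01001
^ 00010
-------
  01011

Answer: 01011 (11)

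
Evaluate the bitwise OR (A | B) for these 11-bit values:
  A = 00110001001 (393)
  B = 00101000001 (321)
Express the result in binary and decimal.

Apply | to each column (1 where either bit is 1):
  00110001001
| 00101000001
-------------
  00111001001

Answer: 00111001001 (457)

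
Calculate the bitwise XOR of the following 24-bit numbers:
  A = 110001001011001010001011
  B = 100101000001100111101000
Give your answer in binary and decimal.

Apply ^ to each column (1 where bits differ):
  110001001011001010001011
^ 100101000001100111101000
--------------------------
  010100001010101101100011

Answer: 010100001010101101100011 (5286755)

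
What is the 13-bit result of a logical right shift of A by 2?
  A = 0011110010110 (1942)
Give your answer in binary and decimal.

Logical shift right by 2: drop the bottom 2 bit(s), prepend 2 zero(s) on the left.
  0011110010110  ->  keep [00111100101], discard [10], prepend 00
= 0000111100101

Answer: 0000111100101 (485)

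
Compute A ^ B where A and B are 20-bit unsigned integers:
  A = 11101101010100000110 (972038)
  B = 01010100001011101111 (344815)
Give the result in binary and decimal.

Apply ^ to each column (1 where bits differ):
  11101101010100000110
^ 01010100001011101111
----------------------
  10111001011111101001

Answer: 10111001011111101001 (759785)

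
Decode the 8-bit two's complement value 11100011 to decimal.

MSB is 1, so the value is negative. Find the magnitude:
1. Invert bits:  00011100
2. Add 1:        00011101  = 29
3. Apply sign:   -29

Answer: -29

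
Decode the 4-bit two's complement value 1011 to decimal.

MSB is 1, so the value is negative. Find the magnitude:
1. Invert bits:  0100
2. Add 1:        0101  = 5
3. Apply sign:   -5

Answer: -5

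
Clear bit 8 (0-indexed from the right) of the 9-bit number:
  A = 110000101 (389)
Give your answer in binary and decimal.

Mask = ~(1 << 8) = 011111111
Bit 8 of A is 1, so AND-ing with the mask clears it to 0.
  110000101
& 011111111
-----------
  010000101

Answer: 010000101 (133)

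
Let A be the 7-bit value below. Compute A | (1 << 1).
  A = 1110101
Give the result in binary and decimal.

Mask = 1 << 1 = 0000010
Bit 1 of A is 0, so OR-ing with the mask flips it to 1.
  1110101
| 0000010
---------
  1110111

Answer: 1110111 (119)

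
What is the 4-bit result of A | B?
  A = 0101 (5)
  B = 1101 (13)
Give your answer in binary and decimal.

Apply | to each column (1 where either bit is 1):
  0101
| 1101
------
  1101

Answer: 1101 (13)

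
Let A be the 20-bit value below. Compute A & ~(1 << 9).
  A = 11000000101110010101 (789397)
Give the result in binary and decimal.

Mask = ~(1 << 9) = 11111111110111111111
Bit 9 of A is 1, so AND-ing with the mask clears it to 0.
  11000000101110010101
& 11111111110111111111
----------------------
  11000000100110010101

Answer: 11000000100110010101 (788885)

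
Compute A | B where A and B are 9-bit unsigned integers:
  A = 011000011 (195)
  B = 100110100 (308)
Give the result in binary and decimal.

Apply | to each column (1 where either bit is 1):
  011000011
| 100110100
-----------
  111110111

Answer: 111110111 (503)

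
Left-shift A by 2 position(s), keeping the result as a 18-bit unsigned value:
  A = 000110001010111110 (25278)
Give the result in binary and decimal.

Shift left by 2: drop the top 2 bit(s), append 2 zero(s) on the right.
  000110001010111110  ->  discard [00], keep [0110001010111110], append 00
= 011000101011111000

Answer: 011000101011111000 (101112)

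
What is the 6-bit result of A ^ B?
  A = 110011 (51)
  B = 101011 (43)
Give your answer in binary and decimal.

Apply ^ to each column (1 where bits differ):
  110011
^ 101011
--------
  011000

Answer: 011000 (24)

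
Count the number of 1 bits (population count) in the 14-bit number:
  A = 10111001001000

10111001001000
1-bits at positions (from bit 0 = LSB): 3, 6, 9, 10, 11, 13
Count = 6

Answer: 6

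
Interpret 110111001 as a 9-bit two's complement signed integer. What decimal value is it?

MSB is 1, so the value is negative. Find the magnitude:
1. Invert bits:  001000110
2. Add 1:        001000111  = 71
3. Apply sign:   -71

Answer: -71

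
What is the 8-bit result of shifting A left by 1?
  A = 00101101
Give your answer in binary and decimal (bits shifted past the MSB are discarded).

Shift left by 1: drop the top 1 bit(s), append 1 zero(s) on the right.
  00101101  ->  discard [0], keep [0101101], append 0
= 01011010

Answer: 01011010 (90)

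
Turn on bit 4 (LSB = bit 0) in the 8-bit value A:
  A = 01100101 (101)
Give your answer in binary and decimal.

Mask = 1 << 4 = 00010000
Bit 4 of A is 0, so OR-ing with the mask flips it to 1.
  01100101
| 00010000
----------
  01110101

Answer: 01110101 (117)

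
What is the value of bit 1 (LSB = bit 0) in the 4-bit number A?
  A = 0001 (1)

Bit 1 is the 2nd from the right.
  0001
    ^
That bit is 0.

Answer: 0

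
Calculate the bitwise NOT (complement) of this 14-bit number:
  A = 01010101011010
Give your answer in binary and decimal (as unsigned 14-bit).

Flip each bit (0->1, 1->0):
  01010101011010
  10101010100101

Answer: 10101010100101 (10917)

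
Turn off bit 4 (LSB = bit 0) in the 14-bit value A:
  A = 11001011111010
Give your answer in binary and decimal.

Mask = ~(1 << 4) = 11111111101111
Bit 4 of A is 1, so AND-ing with the mask clears it to 0.
  11001011111010
& 11111111101111
----------------
  11001011101010

Answer: 11001011101010 (13034)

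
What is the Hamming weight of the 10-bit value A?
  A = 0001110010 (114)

0001110010
1-bits at positions (from bit 0 = LSB): 1, 4, 5, 6
Count = 4

Answer: 4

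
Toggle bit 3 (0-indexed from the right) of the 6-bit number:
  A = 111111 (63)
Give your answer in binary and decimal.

Mask = 1 << 3 = 001000
Bit 3 of A is 1; XOR with the mask flips it to 0.
  111111
^ 001000
--------
  110111

Answer: 110111 (55)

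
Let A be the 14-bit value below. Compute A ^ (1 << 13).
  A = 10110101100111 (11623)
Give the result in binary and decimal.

Mask = 1 << 13 = 10000000000000
Bit 13 of A is 1; XOR with the mask flips it to 0.
  10110101100111
^ 10000000000000
----------------
  00110101100111

Answer: 00110101100111 (3431)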